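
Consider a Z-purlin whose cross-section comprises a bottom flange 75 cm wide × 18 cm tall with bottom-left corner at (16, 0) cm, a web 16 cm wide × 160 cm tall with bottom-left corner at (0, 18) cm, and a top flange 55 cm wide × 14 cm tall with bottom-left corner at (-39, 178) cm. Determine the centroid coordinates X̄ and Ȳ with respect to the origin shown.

bottom flange: A = 75 × 18 = 1350.00, centroid at (53.50, 9.00).
web: A = 16 × 160 = 2560.00, centroid at (8.00, 98.00).
top flange: A = 55 × 14 = 770.00, centroid at (-11.50, 185.00).
ΣA = 4680.00 cm²
ΣAX̄ = (1350.00)(53.50) + (2560.00)(8.00) + (770.00)(-11.50) = 83850.00 cm³
ΣAȲ = (1350.00)(9.00) + (2560.00)(98.00) + (770.00)(185.00) = 405480.00 cm³
X̄ = 83850.00 / 4680.00 = 17.92 cm
Ȳ = 405480.00 / 4680.00 = 86.64 cm

X̄ = 17.92 cm, Ȳ = 86.64 cm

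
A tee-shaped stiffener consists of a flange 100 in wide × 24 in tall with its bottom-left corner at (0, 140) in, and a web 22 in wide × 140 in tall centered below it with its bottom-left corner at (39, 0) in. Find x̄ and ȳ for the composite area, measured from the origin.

Part | A | x̄ᵢ | ȳᵢ | A·x̄ᵢ | A·ȳᵢ
web | 3080.00 | 50.00 | 70.00 | 154000.00 | 215600.00
flange | 2400.00 | 50.00 | 152.00 | 120000.00 | 364800.00
Σ | 5480.00 |  |  | 274000.00 | 580400.00
x̄ = 274000.00 / 5480.00 = 50.00 in
ȳ = 580400.00 / 5480.00 = 105.91 in

x̄ = 50.00 in, ȳ = 105.91 in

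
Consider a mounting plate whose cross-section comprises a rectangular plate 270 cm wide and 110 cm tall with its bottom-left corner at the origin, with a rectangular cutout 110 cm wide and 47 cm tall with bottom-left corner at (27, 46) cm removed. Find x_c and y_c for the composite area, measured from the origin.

x_c = 146.17 cm, y_c = 51.94 cm

Part | A | x̄ᵢ | ȳᵢ | A·x̄ᵢ | A·ȳᵢ
plate | 29700.00 | 135.00 | 55.00 | 4009500.00 | 1633500.00
hole | -5170.00 | 82.00 | 69.50 | -423940.00 | -359315.00
Σ | 24530.00 |  |  | 3585560.00 | 1274185.00
x_c = 3585560.00 / 24530.00 = 146.17 cm
y_c = 1274185.00 / 24530.00 = 51.94 cm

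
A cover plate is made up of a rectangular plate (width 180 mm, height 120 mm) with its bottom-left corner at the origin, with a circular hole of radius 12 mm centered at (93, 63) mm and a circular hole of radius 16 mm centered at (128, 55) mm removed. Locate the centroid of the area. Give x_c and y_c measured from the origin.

plate: A = 180 × 120 = 21600.00, centroid at (90.00, 60.00).
hole 1: A = −π·12² = -452.39, centroid at (93.00, 63.00).
hole 2: A = −π·16² = -804.25, centroid at (128.00, 55.00).
ΣA = 20343.36 mm²
ΣAx_c = (21600.00)(90.00) + (-452.39)(93.00) + (-804.25)(128.00) = 1798984.08 mm³
ΣAy_c = (21600.00)(60.00) + (-452.39)(63.00) + (-804.25)(55.00) = 1223265.85 mm³
x_c = 1798984.08 / 20343.36 = 88.43 mm
y_c = 1223265.85 / 20343.36 = 60.13 mm

x_c = 88.43 mm, y_c = 60.13 mm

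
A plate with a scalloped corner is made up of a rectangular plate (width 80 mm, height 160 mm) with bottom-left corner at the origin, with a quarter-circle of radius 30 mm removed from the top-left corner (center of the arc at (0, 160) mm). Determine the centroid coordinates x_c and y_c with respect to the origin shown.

x_c = 41.59 mm, y_c = 76.07 mm

Part | A | x̄ᵢ | ȳᵢ | A·x̄ᵢ | A·ȳᵢ
plate | 12800.00 | 40.00 | 80.00 | 512000.00 | 1024000.00
removed quarter-circle | -706.86 | 12.73 | 147.27 | -9000.00 | -104097.34
Σ | 12093.14 |  |  | 503000.00 | 919902.66
x_c = 503000.00 / 12093.14 = 41.59 mm
y_c = 919902.66 / 12093.14 = 76.07 mm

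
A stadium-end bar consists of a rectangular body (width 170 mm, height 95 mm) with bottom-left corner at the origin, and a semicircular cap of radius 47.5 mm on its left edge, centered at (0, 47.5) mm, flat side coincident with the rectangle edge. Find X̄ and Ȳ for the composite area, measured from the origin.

Part | A | x̄ᵢ | ȳᵢ | A·x̄ᵢ | A·ȳᵢ
rectangular body | 16150.00 | 85.00 | 47.50 | 1372750.00 | 767125.00
semicircular end | 3544.11 | -20.16 | 47.50 | -71447.92 | 168345.19
Σ | 19694.11 |  |  | 1301302.08 | 935470.19
X̄ = 1301302.08 / 19694.11 = 66.08 mm
Ȳ = 935470.19 / 19694.11 = 47.50 mm

X̄ = 66.08 mm, Ȳ = 47.50 mm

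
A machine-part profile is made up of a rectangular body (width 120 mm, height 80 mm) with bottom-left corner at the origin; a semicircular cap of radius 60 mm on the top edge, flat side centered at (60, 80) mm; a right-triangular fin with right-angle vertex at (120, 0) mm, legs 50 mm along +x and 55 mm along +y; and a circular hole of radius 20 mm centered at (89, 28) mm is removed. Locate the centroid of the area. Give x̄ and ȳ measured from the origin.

x̄ = 64.49 mm, ȳ = 63.12 mm

rectangular body: A = 120 × 80 = 9600.00, centroid at (60.00, 40.00).
semicircular top: A = ½π·60² = 5654.87, centroid at (60.00, 105.46).
triangular fin: A = ½·50·55 = 1375.00, centroid at (136.67, 18.33).
hole: A = −π·20² = -1256.64, centroid at (89.00, 28.00).
ΣA = 15373.23 mm²
ΣAx̄ = (9600.00)(60.00) + (5654.87)(60.00) + (1375.00)(136.67) + (-1256.64)(89.00) = 991367.97 mm³
ΣAȳ = (9600.00)(40.00) + (5654.87)(105.46) + (1375.00)(18.33) + (-1256.64)(28.00) = 970411.84 mm³
x̄ = 991367.97 / 15373.23 = 64.49 mm
ȳ = 970411.84 / 15373.23 = 63.12 mm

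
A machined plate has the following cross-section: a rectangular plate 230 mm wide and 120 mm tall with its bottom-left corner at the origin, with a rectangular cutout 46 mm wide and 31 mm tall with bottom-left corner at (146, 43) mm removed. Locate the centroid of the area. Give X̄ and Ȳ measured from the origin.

plate: A = 230 × 120 = 27600.00, centroid at (115.00, 60.00).
hole: A = −(46 × 31) = -1426.00, centroid at (169.00, 58.50).
ΣA = 26174.00 mm²
ΣAX̄ = (27600.00)(115.00) + (-1426.00)(169.00) = 2933006.00 mm³
ΣAȲ = (27600.00)(60.00) + (-1426.00)(58.50) = 1572579.00 mm³
X̄ = 2933006.00 / 26174.00 = 112.06 mm
Ȳ = 1572579.00 / 26174.00 = 60.08 mm

X̄ = 112.06 mm, Ȳ = 60.08 mm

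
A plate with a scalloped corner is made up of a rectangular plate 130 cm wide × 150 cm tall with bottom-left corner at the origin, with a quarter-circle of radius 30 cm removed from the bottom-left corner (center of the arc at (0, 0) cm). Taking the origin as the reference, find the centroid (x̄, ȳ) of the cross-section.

plate: A = 130 × 150 = 19500.00, centroid at (65.00, 75.00).
removed quarter-circle: A = −¼π·30² = -706.86, centroid at (12.73, 12.73).
ΣA = 18793.14 cm²
ΣAx̄ = (19500.00)(65.00) + (-706.86)(12.73) = 1258500.00 cm³
ΣAȳ = (19500.00)(75.00) + (-706.86)(12.73) = 1453500.00 cm³
x̄ = 1258500.00 / 18793.14 = 66.97 cm
ȳ = 1453500.00 / 18793.14 = 77.34 cm

x̄ = 66.97 cm, ȳ = 77.34 cm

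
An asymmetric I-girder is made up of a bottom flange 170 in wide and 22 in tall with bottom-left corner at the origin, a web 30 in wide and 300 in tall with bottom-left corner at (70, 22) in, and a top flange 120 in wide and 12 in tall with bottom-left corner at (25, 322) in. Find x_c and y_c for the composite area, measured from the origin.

x_c = 85.00 in, y_c = 145.38 in

bottom flange: A = 170 × 22 = 3740.00, centroid at (85.00, 11.00).
web: A = 30 × 300 = 9000.00, centroid at (85.00, 172.00).
top flange: A = 120 × 12 = 1440.00, centroid at (85.00, 328.00).
ΣA = 14180.00 in²
ΣAx_c = (3740.00)(85.00) + (9000.00)(85.00) + (1440.00)(85.00) = 1205300.00 in³
ΣAy_c = (3740.00)(11.00) + (9000.00)(172.00) + (1440.00)(328.00) = 2061460.00 in³
x_c = 1205300.00 / 14180.00 = 85.00 in
y_c = 2061460.00 / 14180.00 = 145.38 in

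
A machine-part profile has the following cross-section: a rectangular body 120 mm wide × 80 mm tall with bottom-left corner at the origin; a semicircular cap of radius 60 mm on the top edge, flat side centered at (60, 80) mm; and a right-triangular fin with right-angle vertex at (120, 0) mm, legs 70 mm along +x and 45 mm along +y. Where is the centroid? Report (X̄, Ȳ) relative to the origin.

Part | A | x̄ᵢ | ȳᵢ | A·x̄ᵢ | A·ȳᵢ
rectangular body | 9600.00 | 60.00 | 40.00 | 576000.00 | 384000.00
semicircular top | 5654.87 | 60.00 | 105.46 | 339292.01 | 596389.34
triangular fin | 1575.00 | 143.33 | 15.00 | 225750.00 | 23625.00
Σ | 16829.87 |  |  | 1141042.01 | 1004014.34
X̄ = 1141042.01 / 16829.87 = 67.80 mm
Ȳ = 1004014.34 / 16829.87 = 59.66 mm

X̄ = 67.80 mm, Ȳ = 59.66 mm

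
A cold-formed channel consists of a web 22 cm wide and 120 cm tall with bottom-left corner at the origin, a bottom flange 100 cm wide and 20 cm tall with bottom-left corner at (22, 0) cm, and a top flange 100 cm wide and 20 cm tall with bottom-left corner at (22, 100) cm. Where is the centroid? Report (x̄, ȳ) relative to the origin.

x̄ = 47.75 cm, ȳ = 60.00 cm

web: A = 22 × 120 = 2640.00, centroid at (11.00, 60.00).
bottom flange: A = 100 × 20 = 2000.00, centroid at (72.00, 10.00).
top flange: A = 100 × 20 = 2000.00, centroid at (72.00, 110.00).
ΣA = 6640.00 cm², ΣAx̄ = 317040.00 cm³, ΣAȳ = 398400.00 cm³.
x̄ = 317040.00/6640.00 = 47.75 cm; ȳ = 398400.00/6640.00 = 60.00 cm.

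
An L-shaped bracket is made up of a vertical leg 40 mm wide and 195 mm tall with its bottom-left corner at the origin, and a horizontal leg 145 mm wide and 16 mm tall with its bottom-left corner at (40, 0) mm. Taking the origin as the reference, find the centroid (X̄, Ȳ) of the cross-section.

vertical leg: A = 40 × 195 = 7800.00, centroid at (20.00, 97.50).
horizontal leg: A = 145 × 16 = 2320.00, centroid at (112.50, 8.00).
ΣA = 10120.00 mm², ΣAX̄ = 417000.00 mm³, ΣAȲ = 779060.00 mm³.
X̄ = 417000.00/10120.00 = 41.21 mm; Ȳ = 779060.00/10120.00 = 76.98 mm.

X̄ = 41.21 mm, Ȳ = 76.98 mm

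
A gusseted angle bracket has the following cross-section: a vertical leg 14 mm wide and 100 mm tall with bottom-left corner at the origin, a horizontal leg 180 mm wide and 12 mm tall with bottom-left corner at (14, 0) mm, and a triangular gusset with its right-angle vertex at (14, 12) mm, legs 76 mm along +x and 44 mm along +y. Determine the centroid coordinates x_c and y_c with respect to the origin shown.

Part | A | x̄ᵢ | ȳᵢ | A·x̄ᵢ | A·ȳᵢ
vertical leg | 1400.00 | 7.00 | 50.00 | 9800.00 | 70000.00
horizontal leg | 2160.00 | 104.00 | 6.00 | 224640.00 | 12960.00
gusset | 1672.00 | 39.33 | 26.67 | 65765.33 | 44586.67
Σ | 5232.00 |  |  | 300205.33 | 127546.67
x_c = 300205.33 / 5232.00 = 57.38 mm
y_c = 127546.67 / 5232.00 = 24.38 mm

x_c = 57.38 mm, y_c = 24.38 mm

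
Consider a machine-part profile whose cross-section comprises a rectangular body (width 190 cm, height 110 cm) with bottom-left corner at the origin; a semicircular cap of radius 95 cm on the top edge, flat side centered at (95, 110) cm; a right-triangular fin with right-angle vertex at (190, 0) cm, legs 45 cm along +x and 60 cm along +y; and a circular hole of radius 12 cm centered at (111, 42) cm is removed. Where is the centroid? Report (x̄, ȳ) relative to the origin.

x̄ = 98.93 cm, ȳ = 91.41 cm

rectangular body: A = 190 × 110 = 20900.00, centroid at (95.00, 55.00).
semicircular top: A = ½π·95² = 14176.44, centroid at (95.00, 150.32).
triangular fin: A = ½·45·60 = 1350.00, centroid at (205.00, 20.00).
hole: A = −π·12² = -452.39, centroid at (111.00, 42.00).
ΣA = 35974.05 cm², ΣAx̄ = 3558796.28 cm³, ΣAȳ = 3288491.03 cm³.
x̄ = 3558796.28/35974.05 = 98.93 cm; ȳ = 3288491.03/35974.05 = 91.41 cm.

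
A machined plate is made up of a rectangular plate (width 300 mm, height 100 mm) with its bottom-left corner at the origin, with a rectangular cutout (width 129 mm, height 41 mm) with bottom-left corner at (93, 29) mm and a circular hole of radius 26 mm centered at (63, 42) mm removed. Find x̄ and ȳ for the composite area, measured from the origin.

x̄ = 156.42 mm, ȳ = 50.87 mm

Part | A | x̄ᵢ | ȳᵢ | A·x̄ᵢ | A·ȳᵢ
plate | 30000.00 | 150.00 | 50.00 | 4500000.00 | 1500000.00
hole 1 | -5289.00 | 157.50 | 49.50 | -833017.50 | -261805.50
hole 2 | -2123.72 | 63.00 | 42.00 | -133794.15 | -89196.10
Σ | 22587.28 |  |  | 3533188.35 | 1148998.40
x̄ = 3533188.35 / 22587.28 = 156.42 mm
ȳ = 1148998.40 / 22587.28 = 50.87 mm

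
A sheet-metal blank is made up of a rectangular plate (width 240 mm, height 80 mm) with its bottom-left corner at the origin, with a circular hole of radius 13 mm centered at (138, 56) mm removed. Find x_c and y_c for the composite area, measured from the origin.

plate: A = 240 × 80 = 19200.00, centroid at (120.00, 40.00).
hole: A = −π·13² = -530.93, centroid at (138.00, 56.00).
ΣA = 18669.07 mm²
ΣAx_c = (19200.00)(120.00) + (-530.93)(138.00) = 2230731.78 mm³
ΣAy_c = (19200.00)(40.00) + (-530.93)(56.00) = 738267.97 mm³
x_c = 2230731.78 / 18669.07 = 119.49 mm
y_c = 738267.97 / 18669.07 = 39.54 mm

x_c = 119.49 mm, y_c = 39.54 mm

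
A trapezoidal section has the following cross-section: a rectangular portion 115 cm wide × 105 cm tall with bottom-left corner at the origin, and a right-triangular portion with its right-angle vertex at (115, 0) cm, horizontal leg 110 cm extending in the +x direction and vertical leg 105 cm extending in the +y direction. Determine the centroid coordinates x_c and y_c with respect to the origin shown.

Part | A | x̄ᵢ | ȳᵢ | A·x̄ᵢ | A·ȳᵢ
rectangular portion | 12075.00 | 57.50 | 52.50 | 694312.50 | 633937.50
triangular portion | 5775.00 | 151.67 | 35.00 | 875875.00 | 202125.00
Σ | 17850.00 |  |  | 1570187.50 | 836062.50
x_c = 1570187.50 / 17850.00 = 87.97 cm
y_c = 836062.50 / 17850.00 = 46.84 cm

x_c = 87.97 cm, y_c = 46.84 cm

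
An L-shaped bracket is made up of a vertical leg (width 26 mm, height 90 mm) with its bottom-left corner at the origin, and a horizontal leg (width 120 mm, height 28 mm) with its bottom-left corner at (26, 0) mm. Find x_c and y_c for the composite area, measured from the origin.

vertical leg: A = 26 × 90 = 2340.00, centroid at (13.00, 45.00).
horizontal leg: A = 120 × 28 = 3360.00, centroid at (86.00, 14.00).
ΣA = 5700.00 mm²
ΣAx_c = (2340.00)(13.00) + (3360.00)(86.00) = 319380.00 mm³
ΣAy_c = (2340.00)(45.00) + (3360.00)(14.00) = 152340.00 mm³
x_c = 319380.00 / 5700.00 = 56.03 mm
y_c = 152340.00 / 5700.00 = 26.73 mm

x_c = 56.03 mm, y_c = 26.73 mm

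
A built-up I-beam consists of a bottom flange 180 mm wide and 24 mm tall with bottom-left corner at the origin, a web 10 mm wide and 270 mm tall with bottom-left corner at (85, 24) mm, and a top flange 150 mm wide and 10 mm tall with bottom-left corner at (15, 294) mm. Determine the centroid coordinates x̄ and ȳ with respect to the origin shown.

x̄ = 90.00 mm, ȳ = 109.11 mm

bottom flange: A = 180 × 24 = 4320.00, centroid at (90.00, 12.00).
web: A = 10 × 270 = 2700.00, centroid at (90.00, 159.00).
top flange: A = 150 × 10 = 1500.00, centroid at (90.00, 299.00).
ΣA = 8520.00 mm²
ΣAx̄ = (4320.00)(90.00) + (2700.00)(90.00) + (1500.00)(90.00) = 766800.00 mm³
ΣAȳ = (4320.00)(12.00) + (2700.00)(159.00) + (1500.00)(299.00) = 929640.00 mm³
x̄ = 766800.00 / 8520.00 = 90.00 mm
ȳ = 929640.00 / 8520.00 = 109.11 mm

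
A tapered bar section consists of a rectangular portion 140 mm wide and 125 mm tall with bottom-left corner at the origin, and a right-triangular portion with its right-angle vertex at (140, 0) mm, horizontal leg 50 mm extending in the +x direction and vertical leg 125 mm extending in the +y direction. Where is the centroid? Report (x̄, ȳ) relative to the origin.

x̄ = 83.13 mm, ȳ = 59.34 mm

Part | A | x̄ᵢ | ȳᵢ | A·x̄ᵢ | A·ȳᵢ
rectangular portion | 17500.00 | 70.00 | 62.50 | 1225000.00 | 1093750.00
triangular portion | 3125.00 | 156.67 | 41.67 | 489583.33 | 130208.33
Σ | 20625.00 |  |  | 1714583.33 | 1223958.33
x̄ = 1714583.33 / 20625.00 = 83.13 mm
ȳ = 1223958.33 / 20625.00 = 59.34 mm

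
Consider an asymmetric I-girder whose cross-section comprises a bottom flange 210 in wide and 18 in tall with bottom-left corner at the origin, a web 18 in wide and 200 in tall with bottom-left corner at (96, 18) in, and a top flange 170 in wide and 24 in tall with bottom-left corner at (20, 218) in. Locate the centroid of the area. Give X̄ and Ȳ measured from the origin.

X̄ = 105.00 in, Ȳ = 121.92 in

bottom flange: A = 210 × 18 = 3780.00, centroid at (105.00, 9.00).
web: A = 18 × 200 = 3600.00, centroid at (105.00, 118.00).
top flange: A = 170 × 24 = 4080.00, centroid at (105.00, 230.00).
ΣA = 11460.00 in²
ΣAX̄ = (3780.00)(105.00) + (3600.00)(105.00) + (4080.00)(105.00) = 1203300.00 in³
ΣAȲ = (3780.00)(9.00) + (3600.00)(118.00) + (4080.00)(230.00) = 1397220.00 in³
X̄ = 1203300.00 / 11460.00 = 105.00 in
Ȳ = 1397220.00 / 11460.00 = 121.92 in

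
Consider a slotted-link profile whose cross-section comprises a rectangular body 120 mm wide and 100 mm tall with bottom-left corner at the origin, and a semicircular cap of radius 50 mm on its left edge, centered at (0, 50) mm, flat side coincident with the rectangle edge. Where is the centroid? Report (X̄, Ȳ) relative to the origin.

X̄ = 39.97 mm, Ȳ = 50.00 mm

rectangular body: A = 120 × 100 = 12000.00, centroid at (60.00, 50.00).
semicircular end: A = ½π·50² = 3926.99, centroid at (-21.22, 50.00).
ΣA = 15926.99 mm², ΣAX̄ = 636666.67 mm³, ΣAȲ = 796349.54 mm³.
X̄ = 636666.67/15926.99 = 39.97 mm; Ȳ = 796349.54/15926.99 = 50.00 mm.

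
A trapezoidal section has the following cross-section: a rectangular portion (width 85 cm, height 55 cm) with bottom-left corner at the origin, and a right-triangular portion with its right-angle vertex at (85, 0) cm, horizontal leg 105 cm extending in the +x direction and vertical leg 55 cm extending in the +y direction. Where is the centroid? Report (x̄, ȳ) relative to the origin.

x̄ = 72.09 cm, ȳ = 24.00 cm

Part | A | x̄ᵢ | ȳᵢ | A·x̄ᵢ | A·ȳᵢ
rectangular portion | 4675.00 | 42.50 | 27.50 | 198687.50 | 128562.50
triangular portion | 2887.50 | 120.00 | 18.33 | 346500.00 | 52937.50
Σ | 7562.50 |  |  | 545187.50 | 181500.00
x̄ = 545187.50 / 7562.50 = 72.09 cm
ȳ = 181500.00 / 7562.50 = 24.00 cm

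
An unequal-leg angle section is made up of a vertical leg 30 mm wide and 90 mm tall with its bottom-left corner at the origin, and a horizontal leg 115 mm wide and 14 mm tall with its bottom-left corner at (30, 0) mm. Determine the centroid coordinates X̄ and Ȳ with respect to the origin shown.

vertical leg: A = 30 × 90 = 2700.00, centroid at (15.00, 45.00).
horizontal leg: A = 115 × 14 = 1610.00, centroid at (87.50, 7.00).
ΣA = 4310.00 mm², ΣAX̄ = 181375.00 mm³, ΣAȲ = 132770.00 mm³.
X̄ = 181375.00/4310.00 = 42.08 mm; Ȳ = 132770.00/4310.00 = 30.81 mm.

X̄ = 42.08 mm, Ȳ = 30.81 mm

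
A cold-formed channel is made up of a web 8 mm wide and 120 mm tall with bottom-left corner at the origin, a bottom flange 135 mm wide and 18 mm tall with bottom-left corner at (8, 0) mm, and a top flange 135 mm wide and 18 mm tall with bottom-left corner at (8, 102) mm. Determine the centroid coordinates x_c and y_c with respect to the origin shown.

x_c = 63.71 mm, y_c = 60.00 mm

web: A = 8 × 120 = 960.00, centroid at (4.00, 60.00).
bottom flange: A = 135 × 18 = 2430.00, centroid at (75.50, 9.00).
top flange: A = 135 × 18 = 2430.00, centroid at (75.50, 111.00).
ΣA = 5820.00 mm²
ΣAx_c = (960.00)(4.00) + (2430.00)(75.50) + (2430.00)(75.50) = 370770.00 mm³
ΣAy_c = (960.00)(60.00) + (2430.00)(9.00) + (2430.00)(111.00) = 349200.00 mm³
x_c = 370770.00 / 5820.00 = 63.71 mm
y_c = 349200.00 / 5820.00 = 60.00 mm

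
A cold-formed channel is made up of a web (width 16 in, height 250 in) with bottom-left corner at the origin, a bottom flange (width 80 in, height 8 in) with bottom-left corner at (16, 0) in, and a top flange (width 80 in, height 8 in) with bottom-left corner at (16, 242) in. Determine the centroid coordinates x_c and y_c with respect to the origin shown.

Part | A | x̄ᵢ | ȳᵢ | A·x̄ᵢ | A·ȳᵢ
web | 4000.00 | 8.00 | 125.00 | 32000.00 | 500000.00
bottom flange | 640.00 | 56.00 | 4.00 | 35840.00 | 2560.00
top flange | 640.00 | 56.00 | 246.00 | 35840.00 | 157440.00
Σ | 5280.00 |  |  | 103680.00 | 660000.00
x_c = 103680.00 / 5280.00 = 19.64 in
y_c = 660000.00 / 5280.00 = 125.00 in

x_c = 19.64 in, y_c = 125.00 in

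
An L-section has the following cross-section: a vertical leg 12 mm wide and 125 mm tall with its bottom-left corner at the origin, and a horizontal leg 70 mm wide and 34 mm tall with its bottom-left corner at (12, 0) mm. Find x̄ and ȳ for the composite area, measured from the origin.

x̄ = 31.15 mm, ȳ = 34.59 mm

vertical leg: A = 12 × 125 = 1500.00, centroid at (6.00, 62.50).
horizontal leg: A = 70 × 34 = 2380.00, centroid at (47.00, 17.00).
ΣA = 3880.00 mm², ΣAx̄ = 120860.00 mm³, ΣAȳ = 134210.00 mm³.
x̄ = 120860.00/3880.00 = 31.15 mm; ȳ = 134210.00/3880.00 = 34.59 mm.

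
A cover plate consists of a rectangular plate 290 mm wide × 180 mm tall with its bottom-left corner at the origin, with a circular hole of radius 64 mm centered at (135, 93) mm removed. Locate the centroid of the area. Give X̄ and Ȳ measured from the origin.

X̄ = 148.27 mm, Ȳ = 89.02 mm

plate: A = 290 × 180 = 52200.00, centroid at (145.00, 90.00).
hole: A = −π·64² = -12867.96, centroid at (135.00, 93.00).
ΣA = 39332.04 mm²
ΣAX̄ = (52200.00)(145.00) + (-12867.96)(135.00) = 5831824.93 mm³
ΣAȲ = (52200.00)(90.00) + (-12867.96)(93.00) = 3501279.39 mm³
X̄ = 5831824.93 / 39332.04 = 148.27 mm
Ȳ = 3501279.39 / 39332.04 = 89.02 mm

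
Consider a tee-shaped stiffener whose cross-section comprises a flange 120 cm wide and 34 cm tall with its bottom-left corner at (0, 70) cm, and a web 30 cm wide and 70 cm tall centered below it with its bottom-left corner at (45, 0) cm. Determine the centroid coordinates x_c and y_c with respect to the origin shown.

web: A = 30 × 70 = 2100.00, centroid at (60.00, 35.00).
flange: A = 120 × 34 = 4080.00, centroid at (60.00, 87.00).
ΣA = 6180.00 cm², ΣAx_c = 370800.00 cm³, ΣAy_c = 428460.00 cm³.
x_c = 370800.00/6180.00 = 60.00 cm; y_c = 428460.00/6180.00 = 69.33 cm.

x_c = 60.00 cm, y_c = 69.33 cm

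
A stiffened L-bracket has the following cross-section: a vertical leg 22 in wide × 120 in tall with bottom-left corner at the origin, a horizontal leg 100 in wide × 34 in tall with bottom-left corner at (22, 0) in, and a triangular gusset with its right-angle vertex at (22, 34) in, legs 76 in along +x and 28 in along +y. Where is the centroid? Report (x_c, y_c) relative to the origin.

vertical leg: A = 22 × 120 = 2640.00, centroid at (11.00, 60.00).
horizontal leg: A = 100 × 34 = 3400.00, centroid at (72.00, 17.00).
gusset: A = ½·76·28 = 1064.00, centroid at (47.33, 43.33).
ΣA = 7104.00 in², ΣAx_c = 324202.67 in³, ΣAy_c = 262306.67 in³.
x_c = 324202.67/7104.00 = 45.64 in; y_c = 262306.67/7104.00 = 36.92 in.

x_c = 45.64 in, y_c = 36.92 in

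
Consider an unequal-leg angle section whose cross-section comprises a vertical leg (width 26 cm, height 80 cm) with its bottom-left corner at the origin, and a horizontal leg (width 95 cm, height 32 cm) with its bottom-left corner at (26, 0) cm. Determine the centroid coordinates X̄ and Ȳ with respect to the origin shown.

vertical leg: A = 26 × 80 = 2080.00, centroid at (13.00, 40.00).
horizontal leg: A = 95 × 32 = 3040.00, centroid at (73.50, 16.00).
ΣA = 5120.00 cm²
ΣAX̄ = (2080.00)(13.00) + (3040.00)(73.50) = 250480.00 cm³
ΣAȲ = (2080.00)(40.00) + (3040.00)(16.00) = 131840.00 cm³
X̄ = 250480.00 / 5120.00 = 48.92 cm
Ȳ = 131840.00 / 5120.00 = 25.75 cm

X̄ = 48.92 cm, Ȳ = 25.75 cm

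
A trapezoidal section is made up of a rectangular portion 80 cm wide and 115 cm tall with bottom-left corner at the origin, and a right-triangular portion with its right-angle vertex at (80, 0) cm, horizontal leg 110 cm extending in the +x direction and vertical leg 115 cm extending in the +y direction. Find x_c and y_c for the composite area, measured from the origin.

x_c = 71.23 cm, y_c = 49.69 cm

rectangular portion: A = 80 × 115 = 9200.00, centroid at (40.00, 57.50).
triangular portion: A = ½·110·115 = 6325.00, centroid at (116.67, 38.33).
ΣA = 15525.00 cm², ΣAx_c = 1105916.67 cm³, ΣAy_c = 771458.33 cm³.
x_c = 1105916.67/15525.00 = 71.23 cm; y_c = 771458.33/15525.00 = 49.69 cm.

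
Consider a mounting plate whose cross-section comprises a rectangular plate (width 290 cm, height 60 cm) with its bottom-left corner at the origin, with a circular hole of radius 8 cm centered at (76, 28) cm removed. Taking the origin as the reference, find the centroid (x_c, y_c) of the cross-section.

plate: A = 290 × 60 = 17400.00, centroid at (145.00, 30.00).
hole: A = −π·8² = -201.06, centroid at (76.00, 28.00).
ΣA = 17198.94 cm²
ΣAx_c = (17400.00)(145.00) + (-201.06)(76.00) = 2507719.29 cm³
ΣAy_c = (17400.00)(30.00) + (-201.06)(28.00) = 516370.27 cm³
x_c = 2507719.29 / 17198.94 = 145.81 cm
y_c = 516370.27 / 17198.94 = 30.02 cm

x_c = 145.81 cm, y_c = 30.02 cm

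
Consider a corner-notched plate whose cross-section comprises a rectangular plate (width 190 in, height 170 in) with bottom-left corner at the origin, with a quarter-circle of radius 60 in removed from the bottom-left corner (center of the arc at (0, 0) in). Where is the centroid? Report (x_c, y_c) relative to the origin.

x_c = 101.67 in, y_c = 90.71 in

Part | A | x̄ᵢ | ȳᵢ | A·x̄ᵢ | A·ȳᵢ
plate | 32300.00 | 95.00 | 85.00 | 3068500.00 | 2745500.00
removed quarter-circle | -2827.43 | 25.46 | 25.46 | -72000.00 | -72000.00
Σ | 29472.57 |  |  | 2996500.00 | 2673500.00
x_c = 2996500.00 / 29472.57 = 101.67 in
y_c = 2673500.00 / 29472.57 = 90.71 in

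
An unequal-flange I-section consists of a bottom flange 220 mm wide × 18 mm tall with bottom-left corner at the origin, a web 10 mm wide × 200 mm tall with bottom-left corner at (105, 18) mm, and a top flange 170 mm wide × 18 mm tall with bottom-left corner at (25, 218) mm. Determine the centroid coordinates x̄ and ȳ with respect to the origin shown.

bottom flange: A = 220 × 18 = 3960.00, centroid at (110.00, 9.00).
web: A = 10 × 200 = 2000.00, centroid at (110.00, 118.00).
top flange: A = 170 × 18 = 3060.00, centroid at (110.00, 227.00).
ΣA = 9020.00 mm²
ΣAx̄ = (3960.00)(110.00) + (2000.00)(110.00) + (3060.00)(110.00) = 992200.00 mm³
ΣAȳ = (3960.00)(9.00) + (2000.00)(118.00) + (3060.00)(227.00) = 966260.00 mm³
x̄ = 992200.00 / 9020.00 = 110.00 mm
ȳ = 966260.00 / 9020.00 = 107.12 mm

x̄ = 110.00 mm, ȳ = 107.12 mm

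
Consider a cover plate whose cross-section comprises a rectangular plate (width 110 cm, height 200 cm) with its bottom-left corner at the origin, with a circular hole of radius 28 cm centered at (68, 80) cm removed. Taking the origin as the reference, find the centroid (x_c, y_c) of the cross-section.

plate: A = 110 × 200 = 22000.00, centroid at (55.00, 100.00).
hole: A = −π·28² = -2463.01, centroid at (68.00, 80.00).
ΣA = 19536.99 cm²
ΣAx_c = (22000.00)(55.00) + (-2463.01)(68.00) = 1042515.41 cm³
ΣAy_c = (22000.00)(100.00) + (-2463.01)(80.00) = 2002959.31 cm³
x_c = 1042515.41 / 19536.99 = 53.36 cm
y_c = 2002959.31 / 19536.99 = 102.52 cm

x_c = 53.36 cm, y_c = 102.52 cm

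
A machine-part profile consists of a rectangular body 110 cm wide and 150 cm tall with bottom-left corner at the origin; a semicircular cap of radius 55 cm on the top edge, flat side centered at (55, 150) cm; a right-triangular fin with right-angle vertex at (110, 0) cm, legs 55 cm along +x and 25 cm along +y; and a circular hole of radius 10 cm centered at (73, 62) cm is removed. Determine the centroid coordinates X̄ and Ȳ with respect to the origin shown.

X̄ = 57.07 cm, Ȳ = 94.68 cm

rectangular body: A = 110 × 150 = 16500.00, centroid at (55.00, 75.00).
semicircular top: A = ½π·55² = 4751.66, centroid at (55.00, 173.34).
triangular fin: A = ½·55·25 = 687.50, centroid at (128.33, 8.33).
hole: A = −π·10² = -314.16, centroid at (73.00, 62.00).
ΣA = 21625.00 cm², ΣAX̄ = 1234136.78 cm³, ΣAȲ = 2047416.79 cm³.
X̄ = 1234136.78/21625.00 = 57.07 cm; Ȳ = 2047416.79/21625.00 = 94.68 cm.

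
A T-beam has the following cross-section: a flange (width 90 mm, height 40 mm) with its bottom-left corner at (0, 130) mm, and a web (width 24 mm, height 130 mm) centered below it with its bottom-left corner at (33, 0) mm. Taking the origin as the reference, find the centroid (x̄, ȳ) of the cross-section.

x̄ = 45.00 mm, ȳ = 110.54 mm

web: A = 24 × 130 = 3120.00, centroid at (45.00, 65.00).
flange: A = 90 × 40 = 3600.00, centroid at (45.00, 150.00).
ΣA = 6720.00 mm², ΣAx̄ = 302400.00 mm³, ΣAȳ = 742800.00 mm³.
x̄ = 302400.00/6720.00 = 45.00 mm; ȳ = 742800.00/6720.00 = 110.54 mm.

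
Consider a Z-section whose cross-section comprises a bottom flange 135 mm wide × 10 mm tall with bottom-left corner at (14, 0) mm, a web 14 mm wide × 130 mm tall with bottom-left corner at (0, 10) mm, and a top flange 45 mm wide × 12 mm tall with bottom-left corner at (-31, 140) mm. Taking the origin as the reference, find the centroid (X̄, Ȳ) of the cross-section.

bottom flange: A = 135 × 10 = 1350.00, centroid at (81.50, 5.00).
web: A = 14 × 130 = 1820.00, centroid at (7.00, 75.00).
top flange: A = 45 × 12 = 540.00, centroid at (-8.50, 146.00).
ΣA = 3710.00 mm², ΣAX̄ = 118175.00 mm³, ΣAȲ = 222090.00 mm³.
X̄ = 118175.00/3710.00 = 31.85 mm; Ȳ = 222090.00/3710.00 = 59.86 mm.

X̄ = 31.85 mm, Ȳ = 59.86 mm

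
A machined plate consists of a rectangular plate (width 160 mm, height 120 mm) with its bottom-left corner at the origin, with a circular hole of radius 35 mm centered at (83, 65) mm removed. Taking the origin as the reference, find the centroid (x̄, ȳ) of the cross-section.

plate: A = 160 × 120 = 19200.00, centroid at (80.00, 60.00).
hole: A = −π·35² = -3848.45, centroid at (83.00, 65.00).
ΣA = 15351.55 mm², ΣAx̄ = 1216578.57 mm³, ΣAȳ = 901850.68 mm³.
x̄ = 1216578.57/15351.55 = 79.25 mm; ȳ = 901850.68/15351.55 = 58.75 mm.

x̄ = 79.25 mm, ȳ = 58.75 mm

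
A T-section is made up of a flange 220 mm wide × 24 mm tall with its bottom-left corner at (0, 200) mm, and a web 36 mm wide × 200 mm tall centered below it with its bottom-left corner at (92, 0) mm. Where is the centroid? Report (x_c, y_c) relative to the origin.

x_c = 110.00 mm, y_c = 147.38 mm

web: A = 36 × 200 = 7200.00, centroid at (110.00, 100.00).
flange: A = 220 × 24 = 5280.00, centroid at (110.00, 212.00).
ΣA = 12480.00 mm²
ΣAx_c = (7200.00)(110.00) + (5280.00)(110.00) = 1372800.00 mm³
ΣAy_c = (7200.00)(100.00) + (5280.00)(212.00) = 1839360.00 mm³
x_c = 1372800.00 / 12480.00 = 110.00 mm
y_c = 1839360.00 / 12480.00 = 147.38 mm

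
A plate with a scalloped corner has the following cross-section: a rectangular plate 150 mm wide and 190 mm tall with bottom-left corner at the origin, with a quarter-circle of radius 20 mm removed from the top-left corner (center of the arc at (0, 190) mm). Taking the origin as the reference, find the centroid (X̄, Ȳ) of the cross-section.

Part | A | x̄ᵢ | ȳᵢ | A·x̄ᵢ | A·ȳᵢ
plate | 28500.00 | 75.00 | 95.00 | 2137500.00 | 2707500.00
removed quarter-circle | -314.16 | 8.49 | 181.51 | -2666.67 | -57023.59
Σ | 28185.84 |  |  | 2134833.33 | 2650476.41
X̄ = 2134833.33 / 28185.84 = 75.74 mm
Ȳ = 2650476.41 / 28185.84 = 94.04 mm

X̄ = 75.74 mm, Ȳ = 94.04 mm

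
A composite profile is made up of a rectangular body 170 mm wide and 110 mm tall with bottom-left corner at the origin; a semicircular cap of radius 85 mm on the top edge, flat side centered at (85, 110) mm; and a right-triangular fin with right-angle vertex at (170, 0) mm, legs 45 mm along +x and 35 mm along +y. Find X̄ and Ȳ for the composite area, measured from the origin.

rectangular body: A = 170 × 110 = 18700.00, centroid at (85.00, 55.00).
semicircular top: A = ½π·85² = 11349.00, centroid at (85.00, 146.08).
triangular fin: A = ½·45·35 = 787.50, centroid at (185.00, 11.67).
ΣA = 30836.50 mm²
ΣAX̄ = (18700.00)(85.00) + (11349.00)(85.00) + (787.50)(185.00) = 2699852.79 mm³
ΣAȲ = (18700.00)(55.00) + (11349.00)(146.08) + (787.50)(11.67) = 2695494.55 mm³
X̄ = 2699852.79 / 30836.50 = 87.55 mm
Ȳ = 2695494.55 / 30836.50 = 87.41 mm

X̄ = 87.55 mm, Ȳ = 87.41 mm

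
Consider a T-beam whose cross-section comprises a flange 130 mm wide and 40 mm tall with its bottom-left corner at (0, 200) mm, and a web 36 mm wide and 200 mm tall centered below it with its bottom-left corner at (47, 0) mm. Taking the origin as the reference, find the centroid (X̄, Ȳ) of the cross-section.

X̄ = 65.00 mm, Ȳ = 150.32 mm

web: A = 36 × 200 = 7200.00, centroid at (65.00, 100.00).
flange: A = 130 × 40 = 5200.00, centroid at (65.00, 220.00).
ΣA = 12400.00 mm², ΣAX̄ = 806000.00 mm³, ΣAȲ = 1864000.00 mm³.
X̄ = 806000.00/12400.00 = 65.00 mm; Ȳ = 1864000.00/12400.00 = 150.32 mm.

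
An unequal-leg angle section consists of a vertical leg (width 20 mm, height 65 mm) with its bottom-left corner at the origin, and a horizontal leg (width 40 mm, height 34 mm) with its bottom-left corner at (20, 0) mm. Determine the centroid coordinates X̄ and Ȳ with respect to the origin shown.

X̄ = 25.34 mm, Ȳ = 24.58 mm

vertical leg: A = 20 × 65 = 1300.00, centroid at (10.00, 32.50).
horizontal leg: A = 40 × 34 = 1360.00, centroid at (40.00, 17.00).
ΣA = 2660.00 mm²
ΣAX̄ = (1300.00)(10.00) + (1360.00)(40.00) = 67400.00 mm³
ΣAȲ = (1300.00)(32.50) + (1360.00)(17.00) = 65370.00 mm³
X̄ = 67400.00 / 2660.00 = 25.34 mm
Ȳ = 65370.00 / 2660.00 = 24.58 mm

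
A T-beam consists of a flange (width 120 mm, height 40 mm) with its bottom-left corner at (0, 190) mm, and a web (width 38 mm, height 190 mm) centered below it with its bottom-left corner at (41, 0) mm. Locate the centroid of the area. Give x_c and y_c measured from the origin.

x_c = 60.00 mm, y_c = 140.92 mm

web: A = 38 × 190 = 7220.00, centroid at (60.00, 95.00).
flange: A = 120 × 40 = 4800.00, centroid at (60.00, 210.00).
ΣA = 12020.00 mm²
ΣAx_c = (7220.00)(60.00) + (4800.00)(60.00) = 721200.00 mm³
ΣAy_c = (7220.00)(95.00) + (4800.00)(210.00) = 1693900.00 mm³
x_c = 721200.00 / 12020.00 = 60.00 mm
y_c = 1693900.00 / 12020.00 = 140.92 mm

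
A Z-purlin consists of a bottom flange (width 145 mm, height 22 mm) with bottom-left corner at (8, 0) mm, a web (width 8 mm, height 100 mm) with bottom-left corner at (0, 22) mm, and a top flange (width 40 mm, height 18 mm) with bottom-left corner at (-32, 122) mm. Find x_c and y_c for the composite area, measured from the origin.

x_c = 53.37 mm, y_c = 39.70 mm

bottom flange: A = 145 × 22 = 3190.00, centroid at (80.50, 11.00).
web: A = 8 × 100 = 800.00, centroid at (4.00, 72.00).
top flange: A = 40 × 18 = 720.00, centroid at (-12.00, 131.00).
ΣA = 4710.00 mm², ΣAx_c = 251355.00 mm³, ΣAy_c = 187010.00 mm³.
x_c = 251355.00/4710.00 = 53.37 mm; y_c = 187010.00/4710.00 = 39.70 mm.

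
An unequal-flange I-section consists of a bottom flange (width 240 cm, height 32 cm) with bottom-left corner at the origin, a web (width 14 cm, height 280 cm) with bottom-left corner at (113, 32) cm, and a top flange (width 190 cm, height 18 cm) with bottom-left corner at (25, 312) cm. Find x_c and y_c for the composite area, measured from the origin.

x_c = 120.00 cm, y_c = 126.16 cm

bottom flange: A = 240 × 32 = 7680.00, centroid at (120.00, 16.00).
web: A = 14 × 280 = 3920.00, centroid at (120.00, 172.00).
top flange: A = 190 × 18 = 3420.00, centroid at (120.00, 321.00).
ΣA = 15020.00 cm²
ΣAx_c = (7680.00)(120.00) + (3920.00)(120.00) + (3420.00)(120.00) = 1802400.00 cm³
ΣAy_c = (7680.00)(16.00) + (3920.00)(172.00) + (3420.00)(321.00) = 1894940.00 cm³
x_c = 1802400.00 / 15020.00 = 120.00 cm
y_c = 1894940.00 / 15020.00 = 126.16 cm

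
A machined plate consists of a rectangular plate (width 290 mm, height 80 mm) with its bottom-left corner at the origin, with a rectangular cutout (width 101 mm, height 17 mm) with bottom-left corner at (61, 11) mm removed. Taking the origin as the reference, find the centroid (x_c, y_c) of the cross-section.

plate: A = 290 × 80 = 23200.00, centroid at (145.00, 40.00).
hole: A = −(101 × 17) = -1717.00, centroid at (111.50, 19.50).
ΣA = 21483.00 mm²
ΣAx_c = (23200.00)(145.00) + (-1717.00)(111.50) = 3172554.50 mm³
ΣAy_c = (23200.00)(40.00) + (-1717.00)(19.50) = 894518.50 mm³
x_c = 3172554.50 / 21483.00 = 147.68 mm
y_c = 894518.50 / 21483.00 = 41.64 mm

x_c = 147.68 mm, y_c = 41.64 mm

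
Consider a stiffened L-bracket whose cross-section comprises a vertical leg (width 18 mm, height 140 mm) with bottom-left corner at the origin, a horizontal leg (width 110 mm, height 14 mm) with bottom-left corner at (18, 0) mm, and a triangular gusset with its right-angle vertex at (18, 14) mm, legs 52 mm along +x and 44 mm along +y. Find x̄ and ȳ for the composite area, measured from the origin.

vertical leg: A = 18 × 140 = 2520.00, centroid at (9.00, 70.00).
horizontal leg: A = 110 × 14 = 1540.00, centroid at (73.00, 7.00).
gusset: A = ½·52·44 = 1144.00, centroid at (35.33, 28.67).
ΣA = 5204.00 mm²
ΣAx̄ = (2520.00)(9.00) + (1540.00)(73.00) + (1144.00)(35.33) = 175521.33 mm³
ΣAȳ = (2520.00)(70.00) + (1540.00)(7.00) + (1144.00)(28.67) = 219974.67 mm³
x̄ = 175521.33 / 5204.00 = 33.73 mm
ȳ = 219974.67 / 5204.00 = 42.27 mm

x̄ = 33.73 mm, ȳ = 42.27 mm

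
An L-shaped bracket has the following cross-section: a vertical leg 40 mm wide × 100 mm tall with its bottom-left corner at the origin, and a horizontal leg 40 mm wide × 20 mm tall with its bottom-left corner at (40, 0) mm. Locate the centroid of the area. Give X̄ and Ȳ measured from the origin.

vertical leg: A = 40 × 100 = 4000.00, centroid at (20.00, 50.00).
horizontal leg: A = 40 × 20 = 800.00, centroid at (60.00, 10.00).
ΣA = 4800.00 mm², ΣAX̄ = 128000.00 mm³, ΣAȲ = 208000.00 mm³.
X̄ = 128000.00/4800.00 = 26.67 mm; Ȳ = 208000.00/4800.00 = 43.33 mm.

X̄ = 26.67 mm, Ȳ = 43.33 mm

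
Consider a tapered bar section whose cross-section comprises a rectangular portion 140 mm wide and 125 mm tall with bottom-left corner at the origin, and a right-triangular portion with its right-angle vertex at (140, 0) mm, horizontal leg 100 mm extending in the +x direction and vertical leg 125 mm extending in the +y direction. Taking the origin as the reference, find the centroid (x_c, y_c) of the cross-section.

x_c = 97.19 mm, y_c = 57.02 mm

rectangular portion: A = 140 × 125 = 17500.00, centroid at (70.00, 62.50).
triangular portion: A = ½·100·125 = 6250.00, centroid at (173.33, 41.67).
ΣA = 23750.00 mm²
ΣAx_c = (17500.00)(70.00) + (6250.00)(173.33) = 2308333.33 mm³
ΣAy_c = (17500.00)(62.50) + (6250.00)(41.67) = 1354166.67 mm³
x_c = 2308333.33 / 23750.00 = 97.19 mm
y_c = 1354166.67 / 23750.00 = 57.02 mm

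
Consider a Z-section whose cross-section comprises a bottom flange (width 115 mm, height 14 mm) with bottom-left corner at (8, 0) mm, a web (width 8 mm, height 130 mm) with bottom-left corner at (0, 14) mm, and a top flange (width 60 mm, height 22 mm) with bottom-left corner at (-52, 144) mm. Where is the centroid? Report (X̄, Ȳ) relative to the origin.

X̄ = 20.30 mm, Ȳ = 75.07 mm

Part | A | x̄ᵢ | ȳᵢ | A·x̄ᵢ | A·ȳᵢ
bottom flange | 1610.00 | 65.50 | 7.00 | 105455.00 | 11270.00
web | 1040.00 | 4.00 | 79.00 | 4160.00 | 82160.00
top flange | 1320.00 | -22.00 | 155.00 | -29040.00 | 204600.00
Σ | 3970.00 |  |  | 80575.00 | 298030.00
X̄ = 80575.00 / 3970.00 = 20.30 mm
Ȳ = 298030.00 / 3970.00 = 75.07 mm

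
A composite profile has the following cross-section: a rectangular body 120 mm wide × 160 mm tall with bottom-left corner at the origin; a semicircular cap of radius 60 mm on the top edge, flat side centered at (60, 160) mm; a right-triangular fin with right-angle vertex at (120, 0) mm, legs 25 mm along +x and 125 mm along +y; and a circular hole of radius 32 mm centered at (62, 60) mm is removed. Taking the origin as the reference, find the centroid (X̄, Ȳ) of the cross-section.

Part | A | x̄ᵢ | ȳᵢ | A·x̄ᵢ | A·ȳᵢ
rectangular body | 19200.00 | 60.00 | 80.00 | 1152000.00 | 1536000.00
semicircular top | 5654.87 | 60.00 | 185.46 | 339292.01 | 1048778.68
triangular fin | 1562.50 | 128.33 | 41.67 | 200520.83 | 65104.17
hole | -3216.99 | 62.00 | 60.00 | -199453.43 | -193019.45
Σ | 23200.38 |  |  | 1492359.41 | 2456863.40
X̄ = 1492359.41 / 23200.38 = 64.32 mm
Ȳ = 2456863.40 / 23200.38 = 105.90 mm

X̄ = 64.32 mm, Ȳ = 105.90 mm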